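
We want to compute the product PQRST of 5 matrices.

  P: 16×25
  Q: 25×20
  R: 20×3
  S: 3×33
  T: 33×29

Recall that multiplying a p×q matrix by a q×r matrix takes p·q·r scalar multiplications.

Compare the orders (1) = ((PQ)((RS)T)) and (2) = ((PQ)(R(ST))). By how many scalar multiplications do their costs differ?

16509

Order (1) = ((PQ)((RS)T)): (PQ): 16×25 by 25×20 → 16×20, cost 16·25·20 = 8000; (RS): 20×3 by 3×33 → 20×33, cost 20·3·33 = 1980; ((RS)T): 20×33 by 33×29 → 20×29, cost 20·33·29 = 19140; cumulative 21120; ((PQ)((RS)T)): 16×20 by 20×29 → 16×29, cost 16·20·29 = 9280; cumulative 38400. Total 38400.
Order (2) = ((PQ)(R(ST))): (PQ): 16×25 by 25×20 → 16×20, cost 16·25·20 = 8000; (ST): 3×33 by 33×29 → 3×29, cost 3·33·29 = 2871; (R(ST)): 20×3 by 3×29 → 20×29, cost 20·3·29 = 1740; cumulative 4611; ((PQ)(R(ST))): 16×20 by 20×29 → 16×29, cost 16·20·29 = 9280; cumulative 21891. Total 21891.
Difference: |38400 − 21891| = 16509.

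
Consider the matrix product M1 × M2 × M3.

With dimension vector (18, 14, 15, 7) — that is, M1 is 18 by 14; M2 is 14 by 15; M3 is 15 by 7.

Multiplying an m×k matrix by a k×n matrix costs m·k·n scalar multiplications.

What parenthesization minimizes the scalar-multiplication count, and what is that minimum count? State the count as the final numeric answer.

3234

(M1 × (M2 × M3)): cost 3234.
((M1 × M2) × M3): cost 5670.
Optimal: (M1 × (M2 × M3)) with cost 3234.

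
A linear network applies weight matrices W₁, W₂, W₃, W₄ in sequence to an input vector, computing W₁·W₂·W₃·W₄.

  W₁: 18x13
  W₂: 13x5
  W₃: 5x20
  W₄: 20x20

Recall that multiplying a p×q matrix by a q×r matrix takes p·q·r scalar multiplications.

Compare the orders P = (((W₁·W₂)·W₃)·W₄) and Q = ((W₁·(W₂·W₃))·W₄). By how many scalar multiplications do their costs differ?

Order P = (((W₁·W₂)·W₃)·W₄): (W₁·W₂): 18×13 by 13×5 → 18×5, cost 18·13·5 = 1170; ((W₁·W₂)·W₃): 18×5 by 5×20 → 18×20, cost 18·5·20 = 1800; cumulative 2970; (((W₁·W₂)·W₃)·W₄): 18×20 by 20×20 → 18×20, cost 18·20·20 = 7200; cumulative 10170. Total 10170.
Order Q = ((W₁·(W₂·W₃))·W₄): (W₂·W₃): 13×5 by 5×20 → 13×20, cost 13·5·20 = 1300; (W₁·(W₂·W₃)): 18×13 by 13×20 → 18×20, cost 18·13·20 = 4680; cumulative 5980; ((W₁·(W₂·W₃))·W₄): 18×20 by 20×20 → 18×20, cost 18·20·20 = 7200; cumulative 13180. Total 13180.
Difference: |10170 − 13180| = 3010.

3010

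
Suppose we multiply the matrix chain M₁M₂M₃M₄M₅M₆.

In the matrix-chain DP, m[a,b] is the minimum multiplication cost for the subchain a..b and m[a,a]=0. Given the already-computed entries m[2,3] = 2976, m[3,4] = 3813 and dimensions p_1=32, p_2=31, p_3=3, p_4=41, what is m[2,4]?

m[2,4] = min over k∈[2,3] of m[2,k]+m[k+1,4]+p_{1}·p_k·p_{4}.
k=2: 0 + 3813 + 32·31·41 = 44485; k=3: 2976 + 0 + 32·3·41 = 6912.
Minimum: 6912 at k=3.

6912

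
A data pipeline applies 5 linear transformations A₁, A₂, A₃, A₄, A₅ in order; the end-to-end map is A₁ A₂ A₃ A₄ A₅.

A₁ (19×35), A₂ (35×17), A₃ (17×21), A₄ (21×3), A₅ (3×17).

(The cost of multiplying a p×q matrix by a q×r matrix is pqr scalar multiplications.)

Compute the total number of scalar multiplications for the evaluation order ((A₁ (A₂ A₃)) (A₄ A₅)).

34314

(A₂ A₃): 35×17 by 17×21 → 35×21, cost 35·17·21 = 12495
(A₁ (A₂ A₃)): 19×35 by 35×21 → 19×21, cost 19·35·21 = 13965; cumulative 26460
(A₄ A₅): 21×3 by 3×17 → 21×17, cost 21·3·17 = 1071
((A₁ (A₂ A₃)) (A₄ A₅)): 19×21 by 21×17 → 19×17, cost 19·21·17 = 6783; cumulative 34314
Total: 34314 scalar multiplications.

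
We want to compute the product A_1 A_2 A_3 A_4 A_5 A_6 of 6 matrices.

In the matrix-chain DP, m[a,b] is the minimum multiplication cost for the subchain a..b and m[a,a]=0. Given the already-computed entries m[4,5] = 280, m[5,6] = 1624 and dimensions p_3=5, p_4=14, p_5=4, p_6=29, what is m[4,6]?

860

m[4,6] = min over k∈[4,5] of m[4,k]+m[k+1,6]+p_{3}·p_k·p_{6}.
k=4: 0 + 1624 + 5·14·29 = 3654; k=5: 280 + 0 + 5·4·29 = 860.
Minimum: 860 at k=5.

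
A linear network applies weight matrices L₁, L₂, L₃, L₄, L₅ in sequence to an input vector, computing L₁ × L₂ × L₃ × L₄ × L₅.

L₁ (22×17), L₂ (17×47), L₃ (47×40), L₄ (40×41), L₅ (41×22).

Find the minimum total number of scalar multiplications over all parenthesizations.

Adjacent pairs: L₁L₂ = 22·17·47 = 17578; L₂L₃ = 17·47·40 = 31960; L₃L₄ = 47·40·41 = 77080; L₄L₅ = 40·41·22 = 36080.
Length 3: L₁..L₃: k=1: 0+31960+22·17·40=46920; k=2: 17578+0+22·47·40=58938 → min 46920 | L₂..L₄: k=2: 0+77080+17·47·41=109839; k=3: 31960+0+17·40·41=59840 → min 59840 | L₃..L₅: k=3: 0+36080+47·40·22=77440; k=4: 77080+0+47·41·22=119474 → min 77440.
Length 4: L₁..L₄: k=1: 0+59840+22·17·41=75174; k=2: 17578+77080+22·47·41=137052; k=3: 46920+0+22·40·41=83000 → min 75174 | L₂..L₅: k=2: 0+77440+17·47·22=95018; k=3: 31960+36080+17·40·22=83000; k=4: 59840+0+17·41·22=75174 → min 75174.
Length 5: L₁..L₅: k=1: 0+75174+22·17·22=83402; k=2: 17578+77440+22·47·22=117766; k=3: 46920+36080+22·40·22=102360; k=4: 75174+0+22·41·22=95018 → min 83402.
Optimal order: (L₁ × (((L₂ × L₃) × L₄) × L₅)) with cost 83402.

83402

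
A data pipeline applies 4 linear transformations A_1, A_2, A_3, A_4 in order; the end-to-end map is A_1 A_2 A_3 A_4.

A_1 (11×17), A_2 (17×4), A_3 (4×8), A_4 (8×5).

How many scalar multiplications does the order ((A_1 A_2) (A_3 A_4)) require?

(A_1 A_2): 11×17 by 17×4 → 11×4, cost 11·17·4 = 748
(A_3 A_4): 4×8 by 8×5 → 4×5, cost 4·8·5 = 160
((A_1 A_2) (A_3 A_4)): 11×4 by 4×5 → 11×5, cost 11·4·5 = 220; cumulative 1128
Total: 1128 scalar multiplications.

1128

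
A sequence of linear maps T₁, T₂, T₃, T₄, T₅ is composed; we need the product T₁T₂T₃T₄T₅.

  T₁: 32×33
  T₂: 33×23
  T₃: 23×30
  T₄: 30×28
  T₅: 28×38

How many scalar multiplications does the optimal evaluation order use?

96048

Adjacent pairs: T₁T₂ = 32·33·23 = 24288; T₂T₃ = 33·23·30 = 22770; T₃T₄ = 23·30·28 = 19320; T₄T₅ = 30·28·38 = 31920.
Length 3: T₁..T₃: k=1: 0+22770+32·33·30=54450; k=2: 24288+0+32·23·30=46368 → min 46368 | T₂..T₄: k=2: 0+19320+33·23·28=40572; k=3: 22770+0+33·30·28=50490 → min 40572 | T₃..T₅: k=3: 0+31920+23·30·38=58140; k=4: 19320+0+23·28·38=43792 → min 43792.
Length 4: T₁..T₄: k=1: 0+40572+32·33·28=70140; k=2: 24288+19320+32·23·28=64216; k=3: 46368+0+32·30·28=73248 → min 64216 | T₂..T₅: k=2: 0+43792+33·23·38=72634; k=3: 22770+31920+33·30·38=92310; k=4: 40572+0+33·28·38=75684 → min 72634.
Length 5: T₁..T₅: k=1: 0+72634+32·33·38=112762; k=2: 24288+43792+32·23·38=96048; k=3: 46368+31920+32·30·38=114768; k=4: 64216+0+32·28·38=98264 → min 96048.
Optimal order: ((T₁T₂)((T₃T₄)T₅)) with cost 96048.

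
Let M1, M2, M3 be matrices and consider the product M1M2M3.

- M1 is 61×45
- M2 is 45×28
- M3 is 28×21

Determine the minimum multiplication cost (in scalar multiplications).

84105

Order (M1(M2M3)): (M2M3): 45×28 by 28×21 → 45×21, cost 45·28·21 = 26460; (M1(M2M3)): 61×45 by 45×21 → 61×21, cost 61·45·21 = 57645; cumulative 84105. Total 84105.
Order ((M1M2)M3): (M1M2): 61×45 by 45×28 → 61×28, cost 61·45·28 = 76860; ((M1M2)M3): 61×28 by 28×21 → 61×21, cost 61·28·21 = 35868; cumulative 112728. Total 112728.
Minimum: 84105.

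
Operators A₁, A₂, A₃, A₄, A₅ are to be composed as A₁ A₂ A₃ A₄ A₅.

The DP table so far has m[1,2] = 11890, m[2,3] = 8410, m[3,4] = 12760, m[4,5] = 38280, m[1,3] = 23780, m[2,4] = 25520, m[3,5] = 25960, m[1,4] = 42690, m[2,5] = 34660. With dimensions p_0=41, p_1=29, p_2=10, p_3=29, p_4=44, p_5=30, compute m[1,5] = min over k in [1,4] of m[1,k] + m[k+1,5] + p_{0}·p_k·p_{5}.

m[1,5] = min over k∈[1,4] of m[1,k]+m[k+1,5]+p_{0}·p_k·p_{5}.
k=1: 0 + 34660 + 41·29·30 = 70330; k=2: 11890 + 25960 + 41·10·30 = 50150; k=3: 23780 + 38280 + 41·29·30 = 97730; k=4: 42690 + 0 + 41·44·30 = 96810.
Minimum: 50150 at k=2.

50150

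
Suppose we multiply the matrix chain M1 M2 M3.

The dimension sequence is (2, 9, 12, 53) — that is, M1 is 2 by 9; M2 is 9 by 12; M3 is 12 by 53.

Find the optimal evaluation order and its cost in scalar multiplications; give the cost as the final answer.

(M1 (M2 M3)): cost 6678.
((M1 M2) M3): cost 1488.
Optimal: ((M1 M2) M3) with cost 1488.

1488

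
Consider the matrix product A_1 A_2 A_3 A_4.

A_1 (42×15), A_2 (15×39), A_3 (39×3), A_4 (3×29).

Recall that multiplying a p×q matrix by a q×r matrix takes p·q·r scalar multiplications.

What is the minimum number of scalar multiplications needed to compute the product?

Adjacent pairs: A_1A_2 = 42·15·39 = 24570; A_2A_3 = 15·39·3 = 1755; A_3A_4 = 39·3·29 = 3393.
Length 3: A_1..A_3: k=1: 0+1755+42·15·3=3645; k=2: 24570+0+42·39·3=29484 → min 3645 | A_2..A_4: k=2: 0+3393+15·39·29=20358; k=3: 1755+0+15·3·29=3060 → min 3060.
Length 4: A_1..A_4: k=1: 0+3060+42·15·29=21330; k=2: 24570+3393+42·39·29=75465; k=3: 3645+0+42·3·29=7299 → min 7299.
Optimal order: ((A_1 (A_2 A_3)) A_4) with cost 7299.

7299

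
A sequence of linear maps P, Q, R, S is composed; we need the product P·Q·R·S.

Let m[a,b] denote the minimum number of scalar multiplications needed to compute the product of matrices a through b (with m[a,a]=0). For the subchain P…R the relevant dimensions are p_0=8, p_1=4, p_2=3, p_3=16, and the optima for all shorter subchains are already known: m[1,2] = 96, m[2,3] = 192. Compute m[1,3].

m[1,3] = min over k∈[1,2] of m[1,k]+m[k+1,3]+p_{0}·p_k·p_{3}.
k=1: 0 + 192 + 8·4·16 = 704; k=2: 96 + 0 + 8·3·16 = 480.
Minimum: 480 at k=2.

480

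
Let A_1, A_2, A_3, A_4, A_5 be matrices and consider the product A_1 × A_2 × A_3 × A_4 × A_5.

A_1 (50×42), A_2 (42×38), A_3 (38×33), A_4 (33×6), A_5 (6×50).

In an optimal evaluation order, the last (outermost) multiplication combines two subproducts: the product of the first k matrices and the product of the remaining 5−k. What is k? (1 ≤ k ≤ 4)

Adjacent pairs: A_1A_2 = 50·42·38 = 79800; A_2A_3 = 42·38·33 = 52668; A_3A_4 = 38·33·6 = 7524; A_4A_5 = 33·6·50 = 9900.
Length 3: A_1..A_3: k=1: 0+52668+50·42·33=121968; k=2: 79800+0+50·38·33=142500 → min 121968 | A_2..A_4: k=2: 0+7524+42·38·6=17100; k=3: 52668+0+42·33·6=60984 → min 17100 | A_3..A_5: k=3: 0+9900+38·33·50=72600; k=4: 7524+0+38·6·50=18924 → min 18924.
Length 4: A_1..A_4: k=1: 0+17100+50·42·6=29700; k=2: 79800+7524+50·38·6=98724; k=3: 121968+0+50·33·6=131868 → min 29700 | A_2..A_5: k=2: 0+18924+42·38·50=98724; k=3: 52668+9900+42·33·50=131868; k=4: 17100+0+42·6·50=29700 → min 29700.
Top-level splits: k=1: (A_1..A_1)·(A_2..A_5) → 0+29700+50·42·50 = 134700; k=2: (A_1..A_2)·(A_3..A_5) → 79800+18924+50·38·50 = 193724; k=3: (A_1..A_3)·(A_4..A_5) → 121968+9900+50·33·50 = 214368; k=4: (A_1..A_4)·(A_5..A_5) → 29700+0+50·6·50 = 44700.
Best split is after A_4, i.e. k = 4.

4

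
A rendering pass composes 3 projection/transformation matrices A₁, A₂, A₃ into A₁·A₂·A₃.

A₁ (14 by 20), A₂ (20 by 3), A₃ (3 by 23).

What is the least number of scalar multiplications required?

Order (A₁·(A₂·A₃)): (A₂·A₃): 20×3 by 3×23 → 20×23, cost 20·3·23 = 1380; (A₁·(A₂·A₃)): 14×20 by 20×23 → 14×23, cost 14·20·23 = 6440; cumulative 7820. Total 7820.
Order ((A₁·A₂)·A₃): (A₁·A₂): 14×20 by 20×3 → 14×3, cost 14·20·3 = 840; ((A₁·A₂)·A₃): 14×3 by 3×23 → 14×23, cost 14·3·23 = 966; cumulative 1806. Total 1806.
Minimum: 1806.

1806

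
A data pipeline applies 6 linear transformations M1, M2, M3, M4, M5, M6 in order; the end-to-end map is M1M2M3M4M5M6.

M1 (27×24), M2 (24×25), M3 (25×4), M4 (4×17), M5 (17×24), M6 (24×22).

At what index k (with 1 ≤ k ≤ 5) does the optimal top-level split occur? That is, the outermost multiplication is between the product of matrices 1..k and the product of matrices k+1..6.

3

Adjacent pairs: M1M2 = 27·24·25 = 16200; M2M3 = 24·25·4 = 2400; M3M4 = 25·4·17 = 1700; M4M5 = 4·17·24 = 1632; M5M6 = 17·24·22 = 8976.
Length 3: M1..M3: k=1: 0+2400+27·24·4=4992; k=2: 16200+0+27·25·4=18900 → min 4992 | M2..M4: k=2: 0+1700+24·25·17=11900; k=3: 2400+0+24·4·17=4032 → min 4032 | M3..M5: k=3: 0+1632+25·4·24=4032; k=4: 1700+0+25·17·24=11900 → min 4032 | M4..M6: k=4: 0+8976+4·17·22=10472; k=5: 1632+0+4·24·22=3744 → min 3744.
Length 4: M1..M4: k=1: 0+4032+27·24·17=15048; k=2: 16200+1700+27·25·17=29375; k=3: 4992+0+27·4·17=6828 → min 6828 | M2..M5: k=2: 0+4032+24·25·24=18432; k=3: 2400+1632+24·4·24=6336; k=4: 4032+0+24·17·24=13824 → min 6336 | M3..M6: k=3: 0+3744+25·4·22=5944; k=4: 1700+8976+25·17·22=20026; k=5: 4032+0+25·24·22=17232 → min 5944.
Length 5: M1..M5: k=1: 0+6336+27·24·24=21888; k=2: 16200+4032+27·25·24=36432; k=3: 4992+1632+27·4·24=9216; k=4: 6828+0+27·17·24=17844 → min 9216 | M2..M6: k=2: 0+5944+24·25·22=19144; k=3: 2400+3744+24·4·22=8256; k=4: 4032+8976+24·17·22=21984; k=5: 6336+0+24·24·22=19008 → min 8256.
Top-level splits: k=1: (M1..M1)·(M2..M6) → 0+8256+27·24·22 = 22512; k=2: (M1..M2)·(M3..M6) → 16200+5944+27·25·22 = 36994; k=3: (M1..M3)·(M4..M6) → 4992+3744+27·4·22 = 11112; k=4: (M1..M4)·(M5..M6) → 6828+8976+27·17·22 = 25902; k=5: (M1..M5)·(M6..M6) → 9216+0+27·24·22 = 23472.
Best split is after M3, i.e. k = 3.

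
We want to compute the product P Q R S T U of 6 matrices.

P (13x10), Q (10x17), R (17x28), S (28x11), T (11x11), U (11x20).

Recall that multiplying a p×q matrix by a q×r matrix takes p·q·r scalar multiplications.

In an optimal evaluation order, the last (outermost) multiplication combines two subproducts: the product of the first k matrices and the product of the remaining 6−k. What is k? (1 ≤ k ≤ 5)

Adjacent pairs: PQ = 13·10·17 = 2210; QR = 10·17·28 = 4760; RS = 17·28·11 = 5236; ST = 28·11·11 = 3388; TU = 11·11·20 = 2420.
Length 3: P..R: k=1: 0+4760+13·10·28=8400; k=2: 2210+0+13·17·28=8398 → min 8398 | Q..S: k=2: 0+5236+10·17·11=7106; k=3: 4760+0+10·28·11=7840 → min 7106 | R..T: k=3: 0+3388+17·28·11=8624; k=4: 5236+0+17·11·11=7293 → min 7293 | S..U: k=4: 0+2420+28·11·20=8580; k=5: 3388+0+28·11·20=9548 → min 8580.
Length 4: P..S: k=1: 0+7106+13·10·11=8536; k=2: 2210+5236+13·17·11=9877; k=3: 8398+0+13·28·11=12402 → min 8536 | Q..T: k=2: 0+7293+10·17·11=9163; k=3: 4760+3388+10·28·11=11228; k=4: 7106+0+10·11·11=8316 → min 8316 | R..U: k=3: 0+8580+17·28·20=18100; k=4: 5236+2420+17·11·20=11396; k=5: 7293+0+17·11·20=11033 → min 11033.
Length 5: P..T: k=1: 0+8316+13·10·11=9746; k=2: 2210+7293+13·17·11=11934; k=3: 8398+3388+13·28·11=15790; k=4: 8536+0+13·11·11=10109 → min 9746 | Q..U: k=2: 0+11033+10·17·20=14433; k=3: 4760+8580+10·28·20=18940; k=4: 7106+2420+10·11·20=11726; k=5: 8316+0+10·11·20=10516 → min 10516.
Top-level splits: k=1: (P..P)·(Q..U) → 0+10516+13·10·20 = 13116; k=2: (P..Q)·(R..U) → 2210+11033+13·17·20 = 17663; k=3: (P..R)·(S..U) → 8398+8580+13·28·20 = 24258; k=4: (P..S)·(T..U) → 8536+2420+13·11·20 = 13816; k=5: (P..T)·(U..U) → 9746+0+13·11·20 = 12606.
Best split is after T, i.e. k = 5.

5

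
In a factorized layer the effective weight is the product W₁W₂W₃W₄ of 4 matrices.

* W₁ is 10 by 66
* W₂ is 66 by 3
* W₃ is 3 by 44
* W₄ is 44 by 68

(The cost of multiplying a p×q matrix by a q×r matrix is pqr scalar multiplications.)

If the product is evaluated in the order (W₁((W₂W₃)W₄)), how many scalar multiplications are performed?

(W₂W₃): 66×3 by 3×44 → 66×44, cost 66·3·44 = 8712
((W₂W₃)W₄): 66×44 by 44×68 → 66×68, cost 66·44·68 = 197472; cumulative 206184
(W₁((W₂W₃)W₄)): 10×66 by 66×68 → 10×68, cost 10·66·68 = 44880; cumulative 251064
Total: 251064 scalar multiplications.

251064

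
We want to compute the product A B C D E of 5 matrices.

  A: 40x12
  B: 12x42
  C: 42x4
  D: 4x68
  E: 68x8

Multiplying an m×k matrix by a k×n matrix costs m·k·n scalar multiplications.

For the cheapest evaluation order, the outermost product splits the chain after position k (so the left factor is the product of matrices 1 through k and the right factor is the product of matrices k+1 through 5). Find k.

Adjacent pairs: AB = 40·12·42 = 20160; BC = 12·42·4 = 2016; CD = 42·4·68 = 11424; DE = 4·68·8 = 2176.
Length 3: A..C: k=1: 0+2016+40·12·4=3936; k=2: 20160+0+40·42·4=26880 → min 3936 | B..D: k=2: 0+11424+12·42·68=45696; k=3: 2016+0+12·4·68=5280 → min 5280 | C..E: k=3: 0+2176+42·4·8=3520; k=4: 11424+0+42·68·8=34272 → min 3520.
Length 4: A..D: k=1: 0+5280+40·12·68=37920; k=2: 20160+11424+40·42·68=145824; k=3: 3936+0+40·4·68=14816 → min 14816 | B..E: k=2: 0+3520+12·42·8=7552; k=3: 2016+2176+12·4·8=4576; k=4: 5280+0+12·68·8=11808 → min 4576.
Top-level splits: k=1: (A..A)·(B..E) → 0+4576+40·12·8 = 8416; k=2: (A..B)·(C..E) → 20160+3520+40·42·8 = 37120; k=3: (A..C)·(D..E) → 3936+2176+40·4·8 = 7392; k=4: (A..D)·(E..E) → 14816+0+40·68·8 = 36576.
Best split is after C, i.e. k = 3.

3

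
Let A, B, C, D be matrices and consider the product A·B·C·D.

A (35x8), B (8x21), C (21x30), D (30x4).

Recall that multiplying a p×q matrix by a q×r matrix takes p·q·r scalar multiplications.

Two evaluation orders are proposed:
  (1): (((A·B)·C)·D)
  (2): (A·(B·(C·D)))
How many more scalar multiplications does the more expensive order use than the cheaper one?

27818

Order (1) = (((A·B)·C)·D): (A·B): 35×8 by 8×21 → 35×21, cost 35·8·21 = 5880; ((A·B)·C): 35×21 by 21×30 → 35×30, cost 35·21·30 = 22050; cumulative 27930; (((A·B)·C)·D): 35×30 by 30×4 → 35×4, cost 35·30·4 = 4200; cumulative 32130. Total 32130.
Order (2) = (A·(B·(C·D))): (C·D): 21×30 by 30×4 → 21×4, cost 21·30·4 = 2520; (B·(C·D)): 8×21 by 21×4 → 8×4, cost 8·21·4 = 672; cumulative 3192; (A·(B·(C·D))): 35×8 by 8×4 → 35×4, cost 35·8·4 = 1120; cumulative 4312. Total 4312.
Difference: |32130 − 4312| = 27818.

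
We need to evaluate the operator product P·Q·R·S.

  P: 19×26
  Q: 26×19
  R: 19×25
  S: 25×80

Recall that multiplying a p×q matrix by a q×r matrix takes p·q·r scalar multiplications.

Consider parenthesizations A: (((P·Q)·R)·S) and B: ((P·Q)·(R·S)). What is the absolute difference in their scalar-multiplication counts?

19855

Order A = (((P·Q)·R)·S): (P·Q): 19×26 by 26×19 → 19×19, cost 19·26·19 = 9386; ((P·Q)·R): 19×19 by 19×25 → 19×25, cost 19·19·25 = 9025; cumulative 18411; (((P·Q)·R)·S): 19×25 by 25×80 → 19×80, cost 19·25·80 = 38000; cumulative 56411. Total 56411.
Order B = ((P·Q)·(R·S)): (P·Q): 19×26 by 26×19 → 19×19, cost 19·26·19 = 9386; (R·S): 19×25 by 25×80 → 19×80, cost 19·25·80 = 38000; ((P·Q)·(R·S)): 19×19 by 19×80 → 19×80, cost 19·19·80 = 28880; cumulative 76266. Total 76266.
Difference: |56411 − 76266| = 19855.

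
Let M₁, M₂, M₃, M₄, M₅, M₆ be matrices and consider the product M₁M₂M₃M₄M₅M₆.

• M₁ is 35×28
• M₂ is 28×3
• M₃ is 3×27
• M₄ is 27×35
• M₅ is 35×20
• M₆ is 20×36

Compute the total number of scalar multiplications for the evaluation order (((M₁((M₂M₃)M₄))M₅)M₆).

112728

(M₂M₃): 28×3 by 3×27 → 28×27, cost 28·3·27 = 2268
((M₂M₃)M₄): 28×27 by 27×35 → 28×35, cost 28·27·35 = 26460; cumulative 28728
(M₁((M₂M₃)M₄)): 35×28 by 28×35 → 35×35, cost 35·28·35 = 34300; cumulative 63028
((M₁((M₂M₃)M₄))M₅): 35×35 by 35×20 → 35×20, cost 35·35·20 = 24500; cumulative 87528
(((M₁((M₂M₃)M₄))M₅)M₆): 35×20 by 20×36 → 35×36, cost 35·20·36 = 25200; cumulative 112728
Total: 112728 scalar multiplications.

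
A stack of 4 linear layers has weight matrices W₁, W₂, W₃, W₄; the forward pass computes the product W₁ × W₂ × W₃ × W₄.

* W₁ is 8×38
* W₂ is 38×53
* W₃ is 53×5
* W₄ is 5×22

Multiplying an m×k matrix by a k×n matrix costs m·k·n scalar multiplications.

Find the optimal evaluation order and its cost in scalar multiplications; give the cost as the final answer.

Adjacent pairs: W₁W₂ = 8·38·53 = 16112; W₂W₃ = 38·53·5 = 10070; W₃W₄ = 53·5·22 = 5830.
Length 3: W₁..W₃: k=1: 0+10070+8·38·5=11590; k=2: 16112+0+8·53·5=18232 → min 11590 | W₂..W₄: k=2: 0+5830+38·53·22=50138; k=3: 10070+0+38·5·22=14250 → min 14250.
Length 4: W₁..W₄: k=1: 0+14250+8·38·22=20938; k=2: 16112+5830+8·53·22=31270; k=3: 11590+0+8·5·22=12470 → min 12470.
Optimal parenthesization: ((W₁ × (W₂ × W₃)) × W₄) with cost 12470.

12470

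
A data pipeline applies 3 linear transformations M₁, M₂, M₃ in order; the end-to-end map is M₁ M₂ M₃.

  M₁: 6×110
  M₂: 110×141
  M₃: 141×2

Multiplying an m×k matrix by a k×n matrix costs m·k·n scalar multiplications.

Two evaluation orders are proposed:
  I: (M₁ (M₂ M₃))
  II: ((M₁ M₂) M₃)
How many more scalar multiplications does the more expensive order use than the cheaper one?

Order I = (M₁ (M₂ M₃)): (M₂ M₃): 110×141 by 141×2 → 110×2, cost 110·141·2 = 31020; (M₁ (M₂ M₃)): 6×110 by 110×2 → 6×2, cost 6·110·2 = 1320; cumulative 32340. Total 32340.
Order II = ((M₁ M₂) M₃): (M₁ M₂): 6×110 by 110×141 → 6×141, cost 6·110·141 = 93060; ((M₁ M₂) M₃): 6×141 by 141×2 → 6×2, cost 6·141·2 = 1692; cumulative 94752. Total 94752.
Difference: |32340 − 94752| = 62412.

62412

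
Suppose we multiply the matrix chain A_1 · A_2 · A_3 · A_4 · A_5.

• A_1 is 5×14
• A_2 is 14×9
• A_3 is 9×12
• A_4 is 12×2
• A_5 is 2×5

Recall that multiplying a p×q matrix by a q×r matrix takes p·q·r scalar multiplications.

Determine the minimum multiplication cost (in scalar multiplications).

Adjacent pairs: A_1A_2 = 5·14·9 = 630; A_2A_3 = 14·9·12 = 1512; A_3A_4 = 9·12·2 = 216; A_4A_5 = 12·2·5 = 120.
Length 3: A_1..A_3: k=1: 0+1512+5·14·12=2352; k=2: 630+0+5·9·12=1170 → min 1170 | A_2..A_4: k=2: 0+216+14·9·2=468; k=3: 1512+0+14·12·2=1848 → min 468 | A_3..A_5: k=3: 0+120+9·12·5=660; k=4: 216+0+9·2·5=306 → min 306.
Length 4: A_1..A_4: k=1: 0+468+5·14·2=608; k=2: 630+216+5·9·2=936; k=3: 1170+0+5·12·2=1290 → min 608 | A_2..A_5: k=2: 0+306+14·9·5=936; k=3: 1512+120+14·12·5=2472; k=4: 468+0+14·2·5=608 → min 608.
Length 5: A_1..A_5: k=1: 0+608+5·14·5=958; k=2: 630+306+5·9·5=1161; k=3: 1170+120+5·12·5=1590; k=4: 608+0+5·2·5=658 → min 658.
Optimal order: ((A_1 · (A_2 · (A_3 · A_4))) · A_5) with cost 658.

658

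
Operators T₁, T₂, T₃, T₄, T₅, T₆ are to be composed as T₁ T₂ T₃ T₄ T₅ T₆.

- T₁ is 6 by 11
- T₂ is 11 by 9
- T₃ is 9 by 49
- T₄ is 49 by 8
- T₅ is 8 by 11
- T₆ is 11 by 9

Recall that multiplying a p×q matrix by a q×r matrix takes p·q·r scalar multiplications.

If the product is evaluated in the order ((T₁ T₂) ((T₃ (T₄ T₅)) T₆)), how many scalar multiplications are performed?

(T₁ T₂): 6×11 by 11×9 → 6×9, cost 6·11·9 = 594
(T₄ T₅): 49×8 by 8×11 → 49×11, cost 49·8·11 = 4312
(T₃ (T₄ T₅)): 9×49 by 49×11 → 9×11, cost 9·49·11 = 4851; cumulative 9163
((T₃ (T₄ T₅)) T₆): 9×11 by 11×9 → 9×9, cost 9·11·9 = 891; cumulative 10054
((T₁ T₂) ((T₃ (T₄ T₅)) T₆)): 6×9 by 9×9 → 6×9, cost 6·9·9 = 486; cumulative 11134
Total: 11134 scalar multiplications.

11134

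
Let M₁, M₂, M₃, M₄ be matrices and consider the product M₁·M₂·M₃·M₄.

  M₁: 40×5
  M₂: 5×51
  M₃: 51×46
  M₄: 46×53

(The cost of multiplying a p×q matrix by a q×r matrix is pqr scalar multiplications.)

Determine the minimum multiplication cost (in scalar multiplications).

Adjacent pairs: M₁M₂ = 40·5·51 = 10200; M₂M₃ = 5·51·46 = 11730; M₃M₄ = 51·46·53 = 124338.
Length 3: M₁..M₃: k=1: 0+11730+40·5·46=20930; k=2: 10200+0+40·51·46=104040 → min 20930 | M₂..M₄: k=2: 0+124338+5·51·53=137853; k=3: 11730+0+5·46·53=23920 → min 23920.
Length 4: M₁..M₄: k=1: 0+23920+40·5·53=34520; k=2: 10200+124338+40·51·53=242658; k=3: 20930+0+40·46·53=118450 → min 34520.
Optimal order: (M₁·((M₂·M₃)·M₄)) with cost 34520.

34520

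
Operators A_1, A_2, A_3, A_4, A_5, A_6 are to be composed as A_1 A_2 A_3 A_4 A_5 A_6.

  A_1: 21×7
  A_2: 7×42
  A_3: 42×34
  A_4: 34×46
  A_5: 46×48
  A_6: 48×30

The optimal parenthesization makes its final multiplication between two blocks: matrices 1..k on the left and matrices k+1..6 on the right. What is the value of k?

1

Adjacent pairs: A_1A_2 = 21·7·42 = 6174; A_2A_3 = 7·42·34 = 9996; A_3A_4 = 42·34·46 = 65688; A_4A_5 = 34·46·48 = 75072; A_5A_6 = 46·48·30 = 66240.
Length 3: A_1..A_3: k=1: 0+9996+21·7·34=14994; k=2: 6174+0+21·42·34=36162 → min 14994 | A_2..A_4: k=2: 0+65688+7·42·46=79212; k=3: 9996+0+7·34·46=20944 → min 20944 | A_3..A_5: k=3: 0+75072+42·34·48=143616; k=4: 65688+0+42·46·48=158424 → min 143616 | A_4..A_6: k=4: 0+66240+34·46·30=113160; k=5: 75072+0+34·48·30=124032 → min 113160.
Length 4: A_1..A_4: k=1: 0+20944+21·7·46=27706; k=2: 6174+65688+21·42·46=112434; k=3: 14994+0+21·34·46=47838 → min 27706 | A_2..A_5: k=2: 0+143616+7·42·48=157728; k=3: 9996+75072+7·34·48=96492; k=4: 20944+0+7·46·48=36400 → min 36400 | A_3..A_6: k=3: 0+113160+42·34·30=156000; k=4: 65688+66240+42·46·30=189888; k=5: 143616+0+42·48·30=204096 → min 156000.
Length 5: A_1..A_5: k=1: 0+36400+21·7·48=43456; k=2: 6174+143616+21·42·48=192126; k=3: 14994+75072+21·34·48=124338; k=4: 27706+0+21·46·48=74074 → min 43456 | A_2..A_6: k=2: 0+156000+7·42·30=164820; k=3: 9996+113160+7·34·30=130296; k=4: 20944+66240+7·46·30=96844; k=5: 36400+0+7·48·30=46480 → min 46480.
Top-level splits: k=1: (A_1..A_1)·(A_2..A_6) → 0+46480+21·7·30 = 50890; k=2: (A_1..A_2)·(A_3..A_6) → 6174+156000+21·42·30 = 188634; k=3: (A_1..A_3)·(A_4..A_6) → 14994+113160+21·34·30 = 149574; k=4: (A_1..A_4)·(A_5..A_6) → 27706+66240+21·46·30 = 122926; k=5: (A_1..A_5)·(A_6..A_6) → 43456+0+21·48·30 = 73696.
Best split is after A_1, i.e. k = 1.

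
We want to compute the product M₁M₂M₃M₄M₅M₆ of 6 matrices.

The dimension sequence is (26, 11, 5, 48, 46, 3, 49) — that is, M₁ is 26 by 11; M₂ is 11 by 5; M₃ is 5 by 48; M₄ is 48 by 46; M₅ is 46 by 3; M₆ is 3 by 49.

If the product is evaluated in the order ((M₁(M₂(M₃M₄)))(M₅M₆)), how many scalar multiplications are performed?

92092

(M₃M₄): 5×48 by 48×46 → 5×46, cost 5·48·46 = 11040
(M₂(M₃M₄)): 11×5 by 5×46 → 11×46, cost 11·5·46 = 2530; cumulative 13570
(M₁(M₂(M₃M₄))): 26×11 by 11×46 → 26×46, cost 26·11·46 = 13156; cumulative 26726
(M₅M₆): 46×3 by 3×49 → 46×49, cost 46·3·49 = 6762
((M₁(M₂(M₃M₄)))(M₅M₆)): 26×46 by 46×49 → 26×49, cost 26·46·49 = 58604; cumulative 92092
Total: 92092 scalar multiplications.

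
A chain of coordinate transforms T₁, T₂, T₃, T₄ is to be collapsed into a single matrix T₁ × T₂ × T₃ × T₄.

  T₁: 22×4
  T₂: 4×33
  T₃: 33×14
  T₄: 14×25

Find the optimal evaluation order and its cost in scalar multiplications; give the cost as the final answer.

5448

Adjacent pairs: T₁T₂ = 22·4·33 = 2904; T₂T₃ = 4·33·14 = 1848; T₃T₄ = 33·14·25 = 11550.
Length 3: T₁..T₃: k=1: 0+1848+22·4·14=3080; k=2: 2904+0+22·33·14=13068 → min 3080 | T₂..T₄: k=2: 0+11550+4·33·25=14850; k=3: 1848+0+4·14·25=3248 → min 3248.
Length 4: T₁..T₄: k=1: 0+3248+22·4·25=5448; k=2: 2904+11550+22·33·25=32604; k=3: 3080+0+22·14·25=10780 → min 5448.
Optimal parenthesization: (T₁ × ((T₂ × T₃) × T₄)) with cost 5448.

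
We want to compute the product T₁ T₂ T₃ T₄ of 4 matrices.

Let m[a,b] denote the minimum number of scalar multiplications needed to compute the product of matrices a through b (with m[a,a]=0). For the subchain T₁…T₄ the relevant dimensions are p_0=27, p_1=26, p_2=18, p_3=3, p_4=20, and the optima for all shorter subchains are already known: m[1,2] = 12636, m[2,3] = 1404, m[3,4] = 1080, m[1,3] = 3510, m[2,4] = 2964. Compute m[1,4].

5130

m[1,4] = min over k∈[1,3] of m[1,k]+m[k+1,4]+p_{0}·p_k·p_{4}.
k=1: 0 + 2964 + 27·26·20 = 17004; k=2: 12636 + 1080 + 27·18·20 = 23436; k=3: 3510 + 0 + 27·3·20 = 5130.
Minimum: 5130 at k=3.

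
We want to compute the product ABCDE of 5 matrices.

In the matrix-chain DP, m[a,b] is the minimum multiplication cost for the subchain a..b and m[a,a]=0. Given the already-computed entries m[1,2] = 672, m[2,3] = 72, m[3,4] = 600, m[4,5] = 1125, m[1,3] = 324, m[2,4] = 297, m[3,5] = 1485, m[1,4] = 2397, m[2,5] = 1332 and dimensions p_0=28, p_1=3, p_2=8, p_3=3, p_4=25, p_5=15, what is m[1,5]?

m[1,5] = min over k∈[1,4] of m[1,k]+m[k+1,5]+p_{0}·p_k·p_{5}.
k=1: 0 + 1332 + 28·3·15 = 2592; k=2: 672 + 1485 + 28·8·15 = 5517; k=3: 324 + 1125 + 28·3·15 = 2709; k=4: 2397 + 0 + 28·25·15 = 12897.
Minimum: 2592 at k=1.

2592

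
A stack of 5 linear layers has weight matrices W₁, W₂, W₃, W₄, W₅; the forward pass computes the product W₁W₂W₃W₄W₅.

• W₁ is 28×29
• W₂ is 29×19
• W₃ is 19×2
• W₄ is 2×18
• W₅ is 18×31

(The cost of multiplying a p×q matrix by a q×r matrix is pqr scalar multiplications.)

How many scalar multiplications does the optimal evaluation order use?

5578

Adjacent pairs: W₁W₂ = 28·29·19 = 15428; W₂W₃ = 29·19·2 = 1102; W₃W₄ = 19·2·18 = 684; W₄W₅ = 2·18·31 = 1116.
Length 3: W₁..W₃: k=1: 0+1102+28·29·2=2726; k=2: 15428+0+28·19·2=16492 → min 2726 | W₂..W₄: k=2: 0+684+29·19·18=10602; k=3: 1102+0+29·2·18=2146 → min 2146 | W₃..W₅: k=3: 0+1116+19·2·31=2294; k=4: 684+0+19·18·31=11286 → min 2294.
Length 4: W₁..W₄: k=1: 0+2146+28·29·18=16762; k=2: 15428+684+28·19·18=25688; k=3: 2726+0+28·2·18=3734 → min 3734 | W₂..W₅: k=2: 0+2294+29·19·31=19375; k=3: 1102+1116+29·2·31=4016; k=4: 2146+0+29·18·31=18328 → min 4016.
Length 5: W₁..W₅: k=1: 0+4016+28·29·31=29188; k=2: 15428+2294+28·19·31=34214; k=3: 2726+1116+28·2·31=5578; k=4: 3734+0+28·18·31=19358 → min 5578.
Optimal order: ((W₁(W₂W₃))(W₄W₅)) with cost 5578.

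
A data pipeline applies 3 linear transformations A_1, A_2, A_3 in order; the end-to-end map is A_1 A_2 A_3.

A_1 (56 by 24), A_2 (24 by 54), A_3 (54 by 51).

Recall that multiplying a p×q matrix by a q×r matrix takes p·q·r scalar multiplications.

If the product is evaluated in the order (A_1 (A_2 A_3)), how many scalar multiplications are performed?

134640

(A_2 A_3): 24×54 by 54×51 → 24×51, cost 24·54·51 = 66096
(A_1 (A_2 A_3)): 56×24 by 24×51 → 56×51, cost 56·24·51 = 68544; cumulative 134640
Total: 134640 scalar multiplications.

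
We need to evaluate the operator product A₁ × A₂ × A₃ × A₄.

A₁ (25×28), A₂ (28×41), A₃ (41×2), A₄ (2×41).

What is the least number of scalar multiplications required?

Adjacent pairs: A₁A₂ = 25·28·41 = 28700; A₂A₃ = 28·41·2 = 2296; A₃A₄ = 41·2·41 = 3362.
Length 3: A₁..A₃: k=1: 0+2296+25·28·2=3696; k=2: 28700+0+25·41·2=30750 → min 3696 | A₂..A₄: k=2: 0+3362+28·41·41=50430; k=3: 2296+0+28·2·41=4592 → min 4592.
Length 4: A₁..A₄: k=1: 0+4592+25·28·41=33292; k=2: 28700+3362+25·41·41=74087; k=3: 3696+0+25·2·41=5746 → min 5746.
Optimal order: ((A₁ × (A₂ × A₃)) × A₄) with cost 5746.

5746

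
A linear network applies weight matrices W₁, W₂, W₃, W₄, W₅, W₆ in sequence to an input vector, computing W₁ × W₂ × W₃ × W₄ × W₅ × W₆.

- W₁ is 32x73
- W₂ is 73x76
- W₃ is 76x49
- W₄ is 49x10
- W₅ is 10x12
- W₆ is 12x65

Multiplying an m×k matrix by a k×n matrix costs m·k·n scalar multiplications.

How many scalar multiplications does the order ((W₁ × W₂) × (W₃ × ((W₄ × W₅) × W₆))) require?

621776

(W₁ × W₂): 32×73 by 73×76 → 32×76, cost 32·73·76 = 177536
(W₄ × W₅): 49×10 by 10×12 → 49×12, cost 49·10·12 = 5880
((W₄ × W₅) × W₆): 49×12 by 12×65 → 49×65, cost 49·12·65 = 38220; cumulative 44100
(W₃ × ((W₄ × W₅) × W₆)): 76×49 by 49×65 → 76×65, cost 76·49·65 = 242060; cumulative 286160
((W₁ × W₂) × (W₃ × ((W₄ × W₅) × W₆))): 32×76 by 76×65 → 32×65, cost 32·76·65 = 158080; cumulative 621776
Total: 621776 scalar multiplications.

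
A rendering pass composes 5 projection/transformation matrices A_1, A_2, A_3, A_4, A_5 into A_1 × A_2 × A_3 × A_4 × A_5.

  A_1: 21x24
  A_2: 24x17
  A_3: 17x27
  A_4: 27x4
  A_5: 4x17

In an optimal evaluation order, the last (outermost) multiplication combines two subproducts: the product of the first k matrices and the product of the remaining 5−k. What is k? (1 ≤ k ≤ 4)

4

Adjacent pairs: A_1A_2 = 21·24·17 = 8568; A_2A_3 = 24·17·27 = 11016; A_3A_4 = 17·27·4 = 1836; A_4A_5 = 27·4·17 = 1836.
Length 3: A_1..A_3: k=1: 0+11016+21·24·27=24624; k=2: 8568+0+21·17·27=18207 → min 18207 | A_2..A_4: k=2: 0+1836+24·17·4=3468; k=3: 11016+0+24·27·4=13608 → min 3468 | A_3..A_5: k=3: 0+1836+17·27·17=9639; k=4: 1836+0+17·4·17=2992 → min 2992.
Length 4: A_1..A_4: k=1: 0+3468+21·24·4=5484; k=2: 8568+1836+21·17·4=11832; k=3: 18207+0+21·27·4=20475 → min 5484 | A_2..A_5: k=2: 0+2992+24·17·17=9928; k=3: 11016+1836+24·27·17=23868; k=4: 3468+0+24·4·17=5100 → min 5100.
Top-level splits: k=1: (A_1..A_1)·(A_2..A_5) → 0+5100+21·24·17 = 13668; k=2: (A_1..A_2)·(A_3..A_5) → 8568+2992+21·17·17 = 17629; k=3: (A_1..A_3)·(A_4..A_5) → 18207+1836+21·27·17 = 29682; k=4: (A_1..A_4)·(A_5..A_5) → 5484+0+21·4·17 = 6912.
Best split is after A_4, i.e. k = 4.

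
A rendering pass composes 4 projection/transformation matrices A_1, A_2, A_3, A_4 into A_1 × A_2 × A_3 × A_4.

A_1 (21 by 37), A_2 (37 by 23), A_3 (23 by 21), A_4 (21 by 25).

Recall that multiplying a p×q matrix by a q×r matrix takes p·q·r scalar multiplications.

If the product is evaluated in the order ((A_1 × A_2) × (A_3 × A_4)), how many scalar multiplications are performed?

(A_1 × A_2): 21×37 by 37×23 → 21×23, cost 21·37·23 = 17871
(A_3 × A_4): 23×21 by 21×25 → 23×25, cost 23·21·25 = 12075
((A_1 × A_2) × (A_3 × A_4)): 21×23 by 23×25 → 21×25, cost 21·23·25 = 12075; cumulative 42021
Total: 42021 scalar multiplications.

42021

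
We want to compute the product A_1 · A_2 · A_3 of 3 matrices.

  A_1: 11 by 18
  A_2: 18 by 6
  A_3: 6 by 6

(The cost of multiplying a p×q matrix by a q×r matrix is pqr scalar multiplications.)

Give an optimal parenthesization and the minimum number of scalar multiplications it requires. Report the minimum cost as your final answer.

1584

(A_1 · (A_2 · A_3)): cost 1836.
((A_1 · A_2) · A_3): cost 1584.
Optimal: ((A_1 · A_2) · A_3) with cost 1584.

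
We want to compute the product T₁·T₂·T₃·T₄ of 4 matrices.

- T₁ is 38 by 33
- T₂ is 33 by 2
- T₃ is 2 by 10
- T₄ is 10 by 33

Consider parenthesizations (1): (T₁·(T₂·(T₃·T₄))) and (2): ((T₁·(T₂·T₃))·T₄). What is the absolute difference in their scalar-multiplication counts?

Order (1) = (T₁·(T₂·(T₃·T₄))): (T₃·T₄): 2×10 by 10×33 → 2×33, cost 2·10·33 = 660; (T₂·(T₃·T₄)): 33×2 by 2×33 → 33×33, cost 33·2·33 = 2178; cumulative 2838; (T₁·(T₂·(T₃·T₄))): 38×33 by 33×33 → 38×33, cost 38·33·33 = 41382; cumulative 44220. Total 44220.
Order (2) = ((T₁·(T₂·T₃))·T₄): (T₂·T₃): 33×2 by 2×10 → 33×10, cost 33·2·10 = 660; (T₁·(T₂·T₃)): 38×33 by 33×10 → 38×10, cost 38·33·10 = 12540; cumulative 13200; ((T₁·(T₂·T₃))·T₄): 38×10 by 10×33 → 38×33, cost 38·10·33 = 12540; cumulative 25740. Total 25740.
Difference: |44220 − 25740| = 18480.

18480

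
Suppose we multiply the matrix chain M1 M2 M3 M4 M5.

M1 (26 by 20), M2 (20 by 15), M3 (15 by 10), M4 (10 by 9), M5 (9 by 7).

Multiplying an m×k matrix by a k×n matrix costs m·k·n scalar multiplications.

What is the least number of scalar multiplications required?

7420

Adjacent pairs: M1M2 = 26·20·15 = 7800; M2M3 = 20·15·10 = 3000; M3M4 = 15·10·9 = 1350; M4M5 = 10·9·7 = 630.
Length 3: M1..M3: k=1: 0+3000+26·20·10=8200; k=2: 7800+0+26·15·10=11700 → min 8200 | M2..M4: k=2: 0+1350+20·15·9=4050; k=3: 3000+0+20·10·9=4800 → min 4050 | M3..M5: k=3: 0+630+15·10·7=1680; k=4: 1350+0+15·9·7=2295 → min 1680.
Length 4: M1..M4: k=1: 0+4050+26·20·9=8730; k=2: 7800+1350+26·15·9=12660; k=3: 8200+0+26·10·9=10540 → min 8730 | M2..M5: k=2: 0+1680+20·15·7=3780; k=3: 3000+630+20·10·7=5030; k=4: 4050+0+20·9·7=5310 → min 3780.
Length 5: M1..M5: k=1: 0+3780+26·20·7=7420; k=2: 7800+1680+26·15·7=12210; k=3: 8200+630+26·10·7=10650; k=4: 8730+0+26·9·7=10368 → min 7420.
Optimal order: (M1 (M2 (M3 (M4 M5)))) with cost 7420.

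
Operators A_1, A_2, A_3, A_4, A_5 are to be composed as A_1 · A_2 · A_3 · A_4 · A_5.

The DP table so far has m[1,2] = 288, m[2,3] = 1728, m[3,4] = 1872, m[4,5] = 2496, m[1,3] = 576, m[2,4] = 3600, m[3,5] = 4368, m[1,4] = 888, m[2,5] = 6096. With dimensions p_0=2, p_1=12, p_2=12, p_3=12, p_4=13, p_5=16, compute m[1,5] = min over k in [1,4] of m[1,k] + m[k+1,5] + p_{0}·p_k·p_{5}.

1304

m[1,5] = min over k∈[1,4] of m[1,k]+m[k+1,5]+p_{0}·p_k·p_{5}.
k=1: 0 + 6096 + 2·12·16 = 6480; k=2: 288 + 4368 + 2·12·16 = 5040; k=3: 576 + 2496 + 2·12·16 = 3456; k=4: 888 + 0 + 2·13·16 = 1304.
Minimum: 1304 at k=4.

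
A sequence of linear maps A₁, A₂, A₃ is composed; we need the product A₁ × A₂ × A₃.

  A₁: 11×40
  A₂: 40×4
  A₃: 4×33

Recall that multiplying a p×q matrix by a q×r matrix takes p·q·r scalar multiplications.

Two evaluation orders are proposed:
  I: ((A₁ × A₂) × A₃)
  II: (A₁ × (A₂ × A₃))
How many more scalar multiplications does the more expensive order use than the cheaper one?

Order I = ((A₁ × A₂) × A₃): (A₁ × A₂): 11×40 by 40×4 → 11×4, cost 11·40·4 = 1760; ((A₁ × A₂) × A₃): 11×4 by 4×33 → 11×33, cost 11·4·33 = 1452; cumulative 3212. Total 3212.
Order II = (A₁ × (A₂ × A₃)): (A₂ × A₃): 40×4 by 4×33 → 40×33, cost 40·4·33 = 5280; (A₁ × (A₂ × A₃)): 11×40 by 40×33 → 11×33, cost 11·40·33 = 14520; cumulative 19800. Total 19800.
Difference: |3212 − 19800| = 16588.

16588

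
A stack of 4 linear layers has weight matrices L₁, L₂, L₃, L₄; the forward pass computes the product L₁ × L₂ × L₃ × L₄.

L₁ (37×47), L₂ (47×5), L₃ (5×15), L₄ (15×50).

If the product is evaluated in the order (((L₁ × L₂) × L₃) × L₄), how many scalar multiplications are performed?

(L₁ × L₂): 37×47 by 47×5 → 37×5, cost 37·47·5 = 8695
((L₁ × L₂) × L₃): 37×5 by 5×15 → 37×15, cost 37·5·15 = 2775; cumulative 11470
(((L₁ × L₂) × L₃) × L₄): 37×15 by 15×50 → 37×50, cost 37·15·50 = 27750; cumulative 39220
Total: 39220 scalar multiplications.

39220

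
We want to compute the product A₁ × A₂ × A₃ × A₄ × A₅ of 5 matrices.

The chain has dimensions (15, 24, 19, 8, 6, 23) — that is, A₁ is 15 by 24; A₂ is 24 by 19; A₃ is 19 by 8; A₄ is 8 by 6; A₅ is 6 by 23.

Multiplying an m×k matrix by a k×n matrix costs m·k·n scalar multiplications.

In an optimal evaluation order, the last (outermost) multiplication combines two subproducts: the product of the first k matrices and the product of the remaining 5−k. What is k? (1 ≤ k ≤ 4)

4

Adjacent pairs: A₁A₂ = 15·24·19 = 6840; A₂A₃ = 24·19·8 = 3648; A₃A₄ = 19·8·6 = 912; A₄A₅ = 8·6·23 = 1104.
Length 3: A₁..A₃: k=1: 0+3648+15·24·8=6528; k=2: 6840+0+15·19·8=9120 → min 6528 | A₂..A₄: k=2: 0+912+24·19·6=3648; k=3: 3648+0+24·8·6=4800 → min 3648 | A₃..A₅: k=3: 0+1104+19·8·23=4600; k=4: 912+0+19·6·23=3534 → min 3534.
Length 4: A₁..A₄: k=1: 0+3648+15·24·6=5808; k=2: 6840+912+15·19·6=9462; k=3: 6528+0+15·8·6=7248 → min 5808 | A₂..A₅: k=2: 0+3534+24·19·23=14022; k=3: 3648+1104+24·8·23=9168; k=4: 3648+0+24·6·23=6960 → min 6960.
Top-level splits: k=1: (A₁..A₁)·(A₂..A₅) → 0+6960+15·24·23 = 15240; k=2: (A₁..A₂)·(A₃..A₅) → 6840+3534+15·19·23 = 16929; k=3: (A₁..A₃)·(A₄..A₅) → 6528+1104+15·8·23 = 10392; k=4: (A₁..A₄)·(A₅..A₅) → 5808+0+15·6·23 = 7878.
Best split is after A₄, i.e. k = 4.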